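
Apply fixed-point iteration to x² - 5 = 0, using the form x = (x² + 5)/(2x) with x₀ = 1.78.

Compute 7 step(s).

Equation: x² - 5 = 0
Fixed-point form: x = (x² + 5)/(2x)
x₀ = 1.78

x_1 = g(1.780000) = 2.294494
x_2 = g(2.294494) = 2.236812
x_3 = g(2.236812) = 2.236068
x_4 = g(2.236068) = 2.236068
x_5 = g(2.236068) = 2.236068
x_6 = g(2.236068) = 2.236068
x_7 = g(2.236068) = 2.236068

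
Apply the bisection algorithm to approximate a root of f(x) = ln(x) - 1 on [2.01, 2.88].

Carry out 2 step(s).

f(x) = ln(x) - 1
Initial interval: [2.01, 2.88]

Iteration 1:
  c_1 = (2.010000 + 2.880000)/2 = 2.445000
  f(c_1) = f(2.445000) = -0.105955
  f(a) × f(c) ≥ 0, new interval: [2.445000, 2.880000]
Iteration 2:
  c_2 = (2.445000 + 2.880000)/2 = 2.662500
  f(c_2) = f(2.662500) = -0.020734
  f(a) × f(c) ≥ 0, new interval: [2.662500, 2.880000]

After 2 iteration(s), the approximation is c_2 = 2.662500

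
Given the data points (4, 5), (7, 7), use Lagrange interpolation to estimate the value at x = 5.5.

Lagrange interpolation formula:
P(x) = Σ yᵢ × Lᵢ(x)
where Lᵢ(x) = Π_{j≠i} (x - xⱼ)/(xᵢ - xⱼ)

L_0(5.5) = (5.5 - 7)/(4 - 7) = 0.500000
L_1(5.5) = (5.5 - 4)/(7 - 4) = 0.500000

P(5.5) = 5×L_0(5.5) + 7×L_1(5.5)
P(5.5) = 6.000000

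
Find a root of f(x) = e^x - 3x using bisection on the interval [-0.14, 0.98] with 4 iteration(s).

f(x) = e^x - 3x
Initial interval: [-0.14, 0.98]

Iteration 1:
  c_1 = (-0.140000 + 0.980000)/2 = 0.420000
  f(c_1) = f(0.420000) = 0.261962
  f(a) × f(c) ≥ 0, new interval: [0.420000, 0.980000]
Iteration 2:
  c_2 = (0.420000 + 0.980000)/2 = 0.700000
  f(c_2) = f(0.700000) = -0.086247
  f(a) × f(c) < 0, new interval: [0.420000, 0.700000]
Iteration 3:
  c_3 = (0.420000 + 0.700000)/2 = 0.560000
  f(c_3) = f(0.560000) = 0.070673
  f(a) × f(c) ≥ 0, new interval: [0.560000, 0.700000]
Iteration 4:
  c_4 = (0.560000 + 0.700000)/2 = 0.630000
  f(c_4) = f(0.630000) = -0.012389
  f(a) × f(c) < 0, new interval: [0.560000, 0.630000]

After 4 iteration(s), the approximation is c_4 = 0.630000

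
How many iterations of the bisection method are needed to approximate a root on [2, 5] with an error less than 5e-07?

We need (b-a)/2^n ≤ 5e-07
(5 - 2)/2^n ≤ 5e-07
3/2^n ≤ 5e-07
2^n ≥ 6000000
n ≥ log₂(6000000) = 22.52
n ≥ 23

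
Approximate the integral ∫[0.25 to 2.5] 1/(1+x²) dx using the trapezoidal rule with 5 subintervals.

f(x) = 1/(1+x²)
a = 0.25, b = 2.5, n = 5
h = (b - a)/n = 0.450000

Trapezoidal rule: (h/2)[f(x₀) + 2f(x₁) + 2f(x₂) + ... + f(xₙ)]

x_0 = 0.2500, f(x_0) = 0.941176, coefficient = 1
x_1 = 0.7000, f(x_1) = 0.671141, coefficient = 2
x_2 = 1.1500, f(x_2) = 0.430571, coefficient = 2
x_3 = 1.6000, f(x_3) = 0.280899, coefficient = 2
x_4 = 2.0500, f(x_4) = 0.192215, coefficient = 2
x_5 = 2.5000, f(x_5) = 0.137931, coefficient = 1

I ≈ (0.450000/2) × 4.228759 = 0.951471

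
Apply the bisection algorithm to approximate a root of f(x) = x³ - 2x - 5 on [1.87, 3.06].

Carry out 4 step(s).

f(x) = x³ - 2x - 5
Initial interval: [1.87, 3.06]

Iteration 1:
  c_1 = (1.870000 + 3.060000)/2 = 2.465000
  f(c_1) = f(2.465000) = 5.047895
  f(a) × f(c) < 0, new interval: [1.870000, 2.465000]
Iteration 2:
  c_2 = (1.870000 + 2.465000)/2 = 2.167500
  f(c_2) = f(2.167500) = 0.848037
  f(a) × f(c) < 0, new interval: [1.870000, 2.167500]
Iteration 3:
  c_3 = (1.870000 + 2.167500)/2 = 2.018750
  f(c_3) = f(2.018750) = -0.810384
  f(a) × f(c) ≥ 0, new interval: [2.018750, 2.167500]
Iteration 4:
  c_4 = (2.018750 + 2.167500)/2 = 2.093125
  f(c_4) = f(2.093125) = -0.015909
  f(a) × f(c) ≥ 0, new interval: [2.093125, 2.167500]

After 4 iteration(s), the approximation is c_4 = 2.093125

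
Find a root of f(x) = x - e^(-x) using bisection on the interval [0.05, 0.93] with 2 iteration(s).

f(x) = x - e^(-x)
Initial interval: [0.05, 0.93]

Iteration 1:
  c_1 = (0.050000 + 0.930000)/2 = 0.490000
  f(c_1) = f(0.490000) = -0.122626
  f(a) × f(c) ≥ 0, new interval: [0.490000, 0.930000]
Iteration 2:
  c_2 = (0.490000 + 0.930000)/2 = 0.710000
  f(c_2) = f(0.710000) = 0.218356
  f(a) × f(c) < 0, new interval: [0.490000, 0.710000]

After 2 iteration(s), the approximation is c_2 = 0.710000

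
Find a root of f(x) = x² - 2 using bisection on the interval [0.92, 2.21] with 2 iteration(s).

f(x) = x² - 2
Initial interval: [0.92, 2.21]

Iteration 1:
  c_1 = (0.920000 + 2.210000)/2 = 1.565000
  f(c_1) = f(1.565000) = 0.449225
  f(a) × f(c) < 0, new interval: [0.920000, 1.565000]
Iteration 2:
  c_2 = (0.920000 + 1.565000)/2 = 1.242500
  f(c_2) = f(1.242500) = -0.456194
  f(a) × f(c) ≥ 0, new interval: [1.242500, 1.565000]

After 2 iteration(s), the approximation is c_2 = 1.242500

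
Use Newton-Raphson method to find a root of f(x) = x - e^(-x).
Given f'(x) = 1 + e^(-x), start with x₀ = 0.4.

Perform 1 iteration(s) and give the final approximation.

f(x) = x - e^(-x)
f'(x) = 1 + e^(-x)
x₀ = 0.4

Newton-Raphson formula: x_{n+1} = x_n - f(x_n)/f'(x_n)

Iteration 1:
  f(0.400000) = -0.270320
  f'(0.400000) = 1.670320
  x_1 = 0.400000 - (-0.270320)/1.670320 = 0.561837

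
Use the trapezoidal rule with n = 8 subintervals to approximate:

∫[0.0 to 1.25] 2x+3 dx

f(x) = 2x+3
a = 0.0, b = 1.25, n = 8
h = (b - a)/n = 0.156250

Trapezoidal rule: (h/2)[f(x₀) + 2f(x₁) + 2f(x₂) + ... + f(xₙ)]

x_0 = 0.0000, f(x_0) = 3.000000, coefficient = 1
x_1 = 0.1562, f(x_1) = 3.312500, coefficient = 2
x_2 = 0.3125, f(x_2) = 3.625000, coefficient = 2
x_3 = 0.4688, f(x_3) = 3.937500, coefficient = 2
x_4 = 0.6250, f(x_4) = 4.250000, coefficient = 2
x_5 = 0.7812, f(x_5) = 4.562500, coefficient = 2
x_6 = 0.9375, f(x_6) = 4.875000, coefficient = 2
x_7 = 1.0938, f(x_7) = 5.187500, coefficient = 2
x_8 = 1.2500, f(x_8) = 5.500000, coefficient = 1

I ≈ (0.156250/2) × 68.000000 = 5.312500
Exact value: 5.312500
Error: 0.000000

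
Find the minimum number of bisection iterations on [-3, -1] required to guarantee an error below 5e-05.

We need (b-a)/2^n ≤ 5e-05
(-1 - (-3))/2^n ≤ 5e-05
2/2^n ≤ 5e-05
2^n ≥ 40000
n ≥ log₂(40000) = 15.29
n ≥ 16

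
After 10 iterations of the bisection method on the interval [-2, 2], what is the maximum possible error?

Bisection error bound: |error| ≤ (b-a)/2^n
|error| ≤ (2 - (-2))/2^10 = 4/2^10
|error| ≤ 0.0039062500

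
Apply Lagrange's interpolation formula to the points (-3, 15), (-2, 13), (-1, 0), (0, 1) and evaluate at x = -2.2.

Lagrange interpolation formula:
P(x) = Σ yᵢ × Lᵢ(x)
where Lᵢ(x) = Π_{j≠i} (x - xⱼ)/(xᵢ - xⱼ)

L_0(-2.2) = (-2.2 - (-2))/(-3 - (-2)) × (-2.2 - (-1))/(-3 - (-1)) × (-2.2 - 0)/(-3 - 0) = 0.088000
L_1(-2.2) = (-2.2 - (-3))/(-2 - (-3)) × (-2.2 - (-1))/(-2 - (-1)) × (-2.2 - 0)/(-2 - 0) = 1.056000
L_2(-2.2) = (-2.2 - (-3))/(-1 - (-3)) × (-2.2 - (-2))/(-1 - (-2)) × (-2.2 - 0)/(-1 - 0) = -0.176000
L_3(-2.2) = (-2.2 - (-3))/(0 - (-3)) × (-2.2 - (-2))/(0 - (-2)) × (-2.2 - (-1))/(0 - (-1)) = 0.032000

P(-2.2) = 15×L_0(-2.2) + 13×L_1(-2.2) + 0×L_2(-2.2) + 1×L_3(-2.2)
P(-2.2) = 15.080000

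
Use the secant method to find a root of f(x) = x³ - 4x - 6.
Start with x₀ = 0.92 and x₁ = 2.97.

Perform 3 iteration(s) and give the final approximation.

f(x) = x³ - 4x - 6
x₀ = 0.92, x₁ = 2.97

Secant formula: x_{n+1} = x_n - f(x_n)(x_n - x_{n-1})/(f(x_n) - f(x_{n-1}))

Iteration 1:
  f(0.920000) = -8.901312
  f(2.970000) = 8.318073
  x_2 = 2.970000 - 8.318073×(2.970000 - 0.920000)/(8.318073 - (-8.901312))
       = 1.979718
Iteration 2:
  f(2.970000) = 8.318073
  f(1.979718) = -6.159797
  x_3 = 1.979718 - (-6.159797)×(1.979718 - 2.970000)/(-6.159797 - 8.318073)
       = 2.401046
Iteration 3:
  f(1.979718) = -6.159797
  f(2.401046) = -1.762098
  x_4 = 2.401046 - (-1.762098)×(2.401046 - 1.979718)/(-1.762098 - (-6.159797))
       = 2.569867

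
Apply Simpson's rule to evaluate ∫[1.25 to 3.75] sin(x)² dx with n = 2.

f(x) = sin(x)²
a = 1.25, b = 3.75, n = 2
h = (b - a)/n = 1.250000

Simpson's rule: (h/3)[f(x₀) + 4f(x₁) + 2f(x₂) + ... + f(xₙ)]

x_0 = 1.2500, f(x_0) = 0.900572, coefficient = 1
x_1 = 2.5000, f(x_1) = 0.358169, coefficient = 4
x_2 = 3.7500, f(x_2) = 0.326682, coefficient = 1

I ≈ (1.250000/3) × 2.659930 = 1.108304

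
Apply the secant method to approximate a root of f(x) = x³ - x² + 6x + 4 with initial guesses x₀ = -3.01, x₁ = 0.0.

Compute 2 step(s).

f(x) = x³ - x² + 6x + 4
x₀ = -3.01, x₁ = 0.0

Secant formula: x_{n+1} = x_n - f(x_n)(x_n - x_{n-1})/(f(x_n) - f(x_{n-1}))

Iteration 1:
  f(-3.010000) = -50.391001
  f(0.000000) = 4.000000
  x_2 = 0.000000 - 4.000000×(0.000000 - (-3.010000))/(4.000000 - (-50.391001))
       = -0.221360
Iteration 2:
  f(0.000000) = 4.000000
  f(-0.221360) = 2.611992
  x_3 = -0.221360 - 2.611992×(-0.221360 - 0.000000)/(2.611992 - 4.000000)
       = -0.637922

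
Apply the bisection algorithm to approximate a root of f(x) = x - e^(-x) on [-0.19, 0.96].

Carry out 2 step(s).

f(x) = x - e^(-x)
Initial interval: [-0.19, 0.96]

Iteration 1:
  c_1 = (-0.190000 + 0.960000)/2 = 0.385000
  f(c_1) = f(0.385000) = -0.295451
  f(a) × f(c) ≥ 0, new interval: [0.385000, 0.960000]
Iteration 2:
  c_2 = (0.385000 + 0.960000)/2 = 0.672500
  f(c_2) = f(0.672500) = 0.162069
  f(a) × f(c) < 0, new interval: [0.385000, 0.672500]

After 2 iteration(s), the approximation is c_2 = 0.672500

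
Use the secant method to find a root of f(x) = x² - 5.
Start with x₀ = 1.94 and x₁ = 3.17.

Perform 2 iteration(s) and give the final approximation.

f(x) = x² - 5
x₀ = 1.94, x₁ = 3.17

Secant formula: x_{n+1} = x_n - f(x_n)(x_n - x_{n-1})/(f(x_n) - f(x_{n-1}))

Iteration 1:
  f(1.940000) = -1.236400
  f(3.170000) = 5.048900
  x_2 = 3.170000 - 5.048900×(3.170000 - 1.940000)/(5.048900 - (-1.236400))
       = 2.181957
Iteration 2:
  f(3.170000) = 5.048900
  f(2.181957) = -0.239064
  x_3 = 2.181957 - (-0.239064)×(2.181957 - 3.170000)/(-0.239064 - 5.048900)
       = 2.226625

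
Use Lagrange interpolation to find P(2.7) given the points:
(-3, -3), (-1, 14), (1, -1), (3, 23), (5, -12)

Lagrange interpolation formula:
P(x) = Σ yᵢ × Lᵢ(x)
where Lᵢ(x) = Π_{j≠i} (x - xⱼ)/(xᵢ - xⱼ)

L_0(2.7) = (2.7 - (-1))/(-3 - (-1)) × (2.7 - 1)/(-3 - 1) × (2.7 - 3)/(-3 - 3) × (2.7 - 5)/(-3 - 5) = 0.011302
L_1(2.7) = (2.7 - (-3))/(-1 - (-3)) × (2.7 - 1)/(-1 - 1) × (2.7 - 3)/(-1 - 3) × (2.7 - 5)/(-1 - 5) = -0.069647
L_2(2.7) = (2.7 - (-3))/(1 - (-3)) × (2.7 - (-1))/(1 - (-1)) × (2.7 - 3)/(1 - 3) × (2.7 - 5)/(1 - 5) = 0.227377
L_3(2.7) = (2.7 - (-3))/(3 - (-3)) × (2.7 - (-1))/(3 - (-1)) × (2.7 - 1)/(3 - 1) × (2.7 - 5)/(3 - 5) = 0.858978
L_4(2.7) = (2.7 - (-3))/(5 - (-3)) × (2.7 - (-1))/(5 - (-1)) × (2.7 - 1)/(5 - 1) × (2.7 - 3)/(5 - 3) = -0.028010

P(2.7) = (-3)×L_0(2.7) + 14×L_1(2.7) + (-1)×L_2(2.7) + 23×L_3(2.7) + (-12)×L_4(2.7)
P(2.7) = 18.856279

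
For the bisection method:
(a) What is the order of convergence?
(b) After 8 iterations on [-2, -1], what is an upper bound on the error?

(a) Bisection has linear (order 1) convergence; the error is halved each step.

(b) Error bound = (b-a)/2^n = (-1 - (-2))/2^{8}
    = 1/2^{8}

(a) 1 (linear); (b) error ≤ 3.91e-03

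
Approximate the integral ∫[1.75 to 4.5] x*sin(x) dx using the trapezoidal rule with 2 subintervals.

f(x) = x*sin(x)
a = 1.75, b = 4.5, n = 2
h = (b - a)/n = 1.375000

Trapezoidal rule: (h/2)[f(x₀) + 2f(x₁) + 2f(x₂) + ... + f(xₙ)]

x_0 = 1.7500, f(x_0) = 1.721975, coefficient = 1
x_1 = 3.1250, f(x_1) = 0.051850, coefficient = 2
x_2 = 4.5000, f(x_2) = -4.398886, coefficient = 1

I ≈ (1.375000/2) × -2.573211 = -1.769082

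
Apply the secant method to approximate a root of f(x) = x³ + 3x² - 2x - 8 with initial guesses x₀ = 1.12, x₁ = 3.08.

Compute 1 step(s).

f(x) = x³ + 3x² - 2x - 8
x₀ = 1.12, x₁ = 3.08

Secant formula: x_{n+1} = x_n - f(x_n)(x_n - x_{n-1})/(f(x_n) - f(x_{n-1}))

Iteration 1:
  f(1.120000) = -5.071872
  f(3.080000) = 43.517312
  x_2 = 3.080000 - 43.517312×(3.080000 - 1.120000)/(43.517312 - (-5.071872))
       = 1.324590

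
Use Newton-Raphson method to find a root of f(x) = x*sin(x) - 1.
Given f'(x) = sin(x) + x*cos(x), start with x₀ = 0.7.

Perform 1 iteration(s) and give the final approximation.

f(x) = x*sin(x) - 1
f'(x) = sin(x) + x*cos(x)
x₀ = 0.7

Newton-Raphson formula: x_{n+1} = x_n - f(x_n)/f'(x_n)

Iteration 1:
  f(0.700000) = -0.549048
  f'(0.700000) = 1.179607
  x_1 = 0.700000 - (-0.549048)/1.179607 = 1.165450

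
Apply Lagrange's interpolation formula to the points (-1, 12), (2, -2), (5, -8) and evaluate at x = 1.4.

Lagrange interpolation formula:
P(x) = Σ yᵢ × Lᵢ(x)
where Lᵢ(x) = Π_{j≠i} (x - xⱼ)/(xᵢ - xⱼ)

L_0(1.4) = (1.4 - 2)/(-1 - 2) × (1.4 - 5)/(-1 - 5) = 0.120000
L_1(1.4) = (1.4 - (-1))/(2 - (-1)) × (1.4 - 5)/(2 - 5) = 0.960000
L_2(1.4) = (1.4 - (-1))/(5 - (-1)) × (1.4 - 2)/(5 - 2) = -0.080000

P(1.4) = 12×L_0(1.4) + (-2)×L_1(1.4) + (-8)×L_2(1.4)
P(1.4) = 0.160000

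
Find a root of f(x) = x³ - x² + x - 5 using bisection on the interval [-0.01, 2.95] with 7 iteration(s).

f(x) = x³ - x² + x - 5
Initial interval: [-0.01, 2.95]

Iteration 1:
  c_1 = (-0.010000 + 2.950000)/2 = 1.470000
  f(c_1) = f(1.470000) = -2.514377
  f(a) × f(c) ≥ 0, new interval: [1.470000, 2.950000]
Iteration 2:
  c_2 = (1.470000 + 2.950000)/2 = 2.210000
  f(c_2) = f(2.210000) = 3.119761
  f(a) × f(c) < 0, new interval: [1.470000, 2.210000]
Iteration 3:
  c_3 = (1.470000 + 2.210000)/2 = 1.840000
  f(c_3) = f(1.840000) = -0.316096
  f(a) × f(c) ≥ 0, new interval: [1.840000, 2.210000]
Iteration 4:
  c_4 = (1.840000 + 2.210000)/2 = 2.025000
  f(c_4) = f(2.025000) = 1.228141
  f(a) × f(c) < 0, new interval: [1.840000, 2.025000]
Iteration 5:
  c_5 = (1.840000 + 2.025000)/2 = 1.932500
  f(c_5) = f(1.932500) = 0.414974
  f(a) × f(c) < 0, new interval: [1.840000, 1.932500]
Iteration 6:
  c_6 = (1.840000 + 1.932500)/2 = 1.886250
  f(c_6) = f(1.886250) = 0.039473
  f(a) × f(c) < 0, new interval: [1.840000, 1.886250]
Iteration 7:
  c_7 = (1.840000 + 1.886250)/2 = 1.863125
  f(c_7) = f(1.863125) = -0.140765
  f(a) × f(c) ≥ 0, new interval: [1.863125, 1.886250]

After 7 iteration(s), the approximation is c_7 = 1.863125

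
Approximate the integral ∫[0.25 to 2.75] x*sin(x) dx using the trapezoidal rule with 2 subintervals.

f(x) = x*sin(x)
a = 0.25, b = 2.75, n = 2
h = (b - a)/n = 1.250000

Trapezoidal rule: (h/2)[f(x₀) + 2f(x₁) + 2f(x₂) + ... + f(xₙ)]

x_0 = 0.2500, f(x_0) = 0.061851, coefficient = 1
x_1 = 1.5000, f(x_1) = 1.496242, coefficient = 2
x_2 = 2.7500, f(x_2) = 1.049568, coefficient = 1

I ≈ (1.250000/2) × 4.103904 = 2.564940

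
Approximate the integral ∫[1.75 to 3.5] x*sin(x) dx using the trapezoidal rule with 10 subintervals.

f(x) = x*sin(x)
a = 1.75, b = 3.5, n = 10
h = (b - a)/n = 0.175000

Trapezoidal rule: (h/2)[f(x₀) + 2f(x₁) + 2f(x₂) + ... + f(xₙ)]

x_0 = 1.7500, f(x_0) = 1.721975, coefficient = 1
x_1 = 1.9250, f(x_1) = 1.805502, coefficient = 2
x_2 = 2.1000, f(x_2) = 1.812740, coefficient = 2
x_3 = 2.2750, f(x_3) = 1.733840, coefficient = 2
x_4 = 2.4500, f(x_4) = 1.562524, coefficient = 2
x_5 = 2.6250, f(x_5) = 1.296541, coefficient = 2
x_6 = 2.8000, f(x_6) = 0.937967, coefficient = 2
x_7 = 2.9750, f(x_7) = 0.493324, coefficient = 2
x_8 = 3.1500, f(x_8) = -0.026483, coefficient = 2
x_9 = 3.3250, f(x_9) = -0.606416, coefficient = 2
x_10 = 3.5000, f(x_10) = -1.227741, coefficient = 1

I ≈ (0.175000/2) × 18.513308 = 1.619914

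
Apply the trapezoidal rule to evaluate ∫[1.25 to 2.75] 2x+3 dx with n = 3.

f(x) = 2x+3
a = 1.25, b = 2.75, n = 3
h = (b - a)/n = 0.500000

Trapezoidal rule: (h/2)[f(x₀) + 2f(x₁) + 2f(x₂) + ... + f(xₙ)]

x_0 = 1.2500, f(x_0) = 5.500000, coefficient = 1
x_1 = 1.7500, f(x_1) = 6.500000, coefficient = 2
x_2 = 2.2500, f(x_2) = 7.500000, coefficient = 2
x_3 = 2.7500, f(x_3) = 8.500000, coefficient = 1

I ≈ (0.500000/2) × 42.000000 = 10.500000
Exact value: 10.500000
Error: 0.000000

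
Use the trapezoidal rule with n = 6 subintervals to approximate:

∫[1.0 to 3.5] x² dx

f(x) = x²
a = 1.0, b = 3.5, n = 6
h = (b - a)/n = 0.416667

Trapezoidal rule: (h/2)[f(x₀) + 2f(x₁) + 2f(x₂) + ... + f(xₙ)]

x_0 = 1.0000, f(x_0) = 1.000000, coefficient = 1
x_1 = 1.4167, f(x_1) = 2.006944, coefficient = 2
x_2 = 1.8333, f(x_2) = 3.361111, coefficient = 2
x_3 = 2.2500, f(x_3) = 5.062500, coefficient = 2
x_4 = 2.6667, f(x_4) = 7.111111, coefficient = 2
x_5 = 3.0833, f(x_5) = 9.506944, coefficient = 2
x_6 = 3.5000, f(x_6) = 12.250000, coefficient = 1

I ≈ (0.416667/2) × 67.347222 = 14.030671
Exact value: 13.958333
Error: 0.072338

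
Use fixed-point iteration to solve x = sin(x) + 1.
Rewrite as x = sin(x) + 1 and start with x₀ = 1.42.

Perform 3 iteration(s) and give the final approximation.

Equation: x = sin(x) + 1
Fixed-point form: x = sin(x) + 1
x₀ = 1.42

x_1 = g(1.420000) = 1.988652
x_2 = g(1.988652) = 1.913961
x_3 = g(1.913961) = 1.941694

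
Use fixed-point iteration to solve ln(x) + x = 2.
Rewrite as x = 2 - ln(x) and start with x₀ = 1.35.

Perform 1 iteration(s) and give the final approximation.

Equation: ln(x) + x = 2
Fixed-point form: x = 2 - ln(x)
x₀ = 1.35

x_1 = g(1.350000) = 1.699895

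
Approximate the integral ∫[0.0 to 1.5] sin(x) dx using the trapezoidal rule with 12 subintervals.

f(x) = sin(x)
a = 0.0, b = 1.5, n = 12
h = (b - a)/n = 0.125000

Trapezoidal rule: (h/2)[f(x₀) + 2f(x₁) + 2f(x₂) + ... + f(xₙ)]

x_0 = 0.0000, f(x_0) = 0.000000, coefficient = 1
x_1 = 0.1250, f(x_1) = 0.124675, coefficient = 2
x_2 = 0.2500, f(x_2) = 0.247404, coefficient = 2
x_3 = 0.3750, f(x_3) = 0.366273, coefficient = 2
x_4 = 0.5000, f(x_4) = 0.479426, coefficient = 2
x_5 = 0.6250, f(x_5) = 0.585097, coefficient = 2
x_6 = 0.7500, f(x_6) = 0.681639, coefficient = 2
x_7 = 0.8750, f(x_7) = 0.767544, coefficient = 2
x_8 = 1.0000, f(x_8) = 0.841471, coefficient = 2
x_9 = 1.1250, f(x_9) = 0.902268, coefficient = 2
x_10 = 1.2500, f(x_10) = 0.948985, coefficient = 2
x_11 = 1.3750, f(x_11) = 0.980893, coefficient = 2
x_12 = 1.5000, f(x_12) = 0.997495, coefficient = 1

I ≈ (0.125000/2) × 14.848840 = 0.928053
Exact value: 0.929263
Error: 0.001210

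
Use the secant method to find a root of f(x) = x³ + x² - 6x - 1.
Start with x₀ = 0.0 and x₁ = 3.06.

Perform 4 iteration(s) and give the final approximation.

f(x) = x³ + x² - 6x - 1
x₀ = 0.0, x₁ = 3.06

Secant formula: x_{n+1} = x_n - f(x_n)(x_n - x_{n-1})/(f(x_n) - f(x_{n-1}))

Iteration 1:
  f(0.000000) = -1.000000
  f(3.060000) = 18.656216
  x_2 = 3.060000 - 18.656216×(3.060000 - 0.000000)/(18.656216 - (-1.000000))
       = 0.155676
Iteration 2:
  f(3.060000) = 18.656216
  f(0.155676) = -1.906048
  x_3 = 0.155676 - (-1.906048)×(0.155676 - 3.060000)/(-1.906048 - 18.656216)
       = 0.424896
Iteration 3:
  f(0.155676) = -1.906048
  f(0.424896) = -3.292132
  x_4 = 0.424896 - (-3.292132)×(0.424896 - 0.155676)/(-3.292132 - (-1.906048))
       = -0.214538
Iteration 4:
  f(0.424896) = -3.292132
  f(-0.214538) = 0.323377
  x_5 = -0.214538 - 0.323377×(-0.214538 - 0.424896)/(0.323377 - (-3.292132))
       = -0.157345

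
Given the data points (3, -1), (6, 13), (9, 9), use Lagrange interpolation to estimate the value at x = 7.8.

Lagrange interpolation formula:
P(x) = Σ yᵢ × Lᵢ(x)
where Lᵢ(x) = Π_{j≠i} (x - xⱼ)/(xᵢ - xⱼ)

L_0(7.8) = (7.8 - 6)/(3 - 6) × (7.8 - 9)/(3 - 9) = -0.120000
L_1(7.8) = (7.8 - 3)/(6 - 3) × (7.8 - 9)/(6 - 9) = 0.640000
L_2(7.8) = (7.8 - 3)/(9 - 3) × (7.8 - 6)/(9 - 6) = 0.480000

P(7.8) = (-1)×L_0(7.8) + 13×L_1(7.8) + 9×L_2(7.8)
P(7.8) = 12.760000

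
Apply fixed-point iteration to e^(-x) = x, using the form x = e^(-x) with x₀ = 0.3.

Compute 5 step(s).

Equation: e^(-x) = x
Fixed-point form: x = e^(-x)
x₀ = 0.3

x_1 = g(0.300000) = 0.740818
x_2 = g(0.740818) = 0.476724
x_3 = g(0.476724) = 0.620814
x_4 = g(0.620814) = 0.537507
x_5 = g(0.537507) = 0.584203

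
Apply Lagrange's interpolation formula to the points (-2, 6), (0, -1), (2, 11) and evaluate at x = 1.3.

Lagrange interpolation formula:
P(x) = Σ yᵢ × Lᵢ(x)
where Lᵢ(x) = Π_{j≠i} (x - xⱼ)/(xᵢ - xⱼ)

L_0(1.3) = (1.3 - 0)/(-2 - 0) × (1.3 - 2)/(-2 - 2) = -0.113750
L_1(1.3) = (1.3 - (-2))/(0 - (-2)) × (1.3 - 2)/(0 - 2) = 0.577500
L_2(1.3) = (1.3 - (-2))/(2 - (-2)) × (1.3 - 0)/(2 - 0) = 0.536250

P(1.3) = 6×L_0(1.3) + (-1)×L_1(1.3) + 11×L_2(1.3)
P(1.3) = 4.638750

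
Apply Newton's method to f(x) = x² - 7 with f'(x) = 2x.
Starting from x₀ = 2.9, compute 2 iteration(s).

f(x) = x² - 7
f'(x) = 2x
x₀ = 2.9

Newton-Raphson formula: x_{n+1} = x_n - f(x_n)/f'(x_n)

Iteration 1:
  f(2.900000) = 1.410000
  f'(2.900000) = 5.800000
  x_1 = 2.900000 - 1.410000/5.800000 = 2.656897
Iteration 2:
  f(2.656897) = 0.059099
  f'(2.656897) = 5.313793
  x_2 = 2.656897 - 0.059099/5.313793 = 2.645775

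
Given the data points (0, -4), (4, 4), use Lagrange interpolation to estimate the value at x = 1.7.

Lagrange interpolation formula:
P(x) = Σ yᵢ × Lᵢ(x)
where Lᵢ(x) = Π_{j≠i} (x - xⱼ)/(xᵢ - xⱼ)

L_0(1.7) = (1.7 - 4)/(0 - 4) = 0.575000
L_1(1.7) = (1.7 - 0)/(4 - 0) = 0.425000

P(1.7) = (-4)×L_0(1.7) + 4×L_1(1.7)
P(1.7) = -0.600000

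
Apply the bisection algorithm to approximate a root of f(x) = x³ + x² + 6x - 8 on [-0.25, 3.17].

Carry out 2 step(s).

f(x) = x³ + x² + 6x - 8
Initial interval: [-0.25, 3.17]

Iteration 1:
  c_1 = (-0.250000 + 3.170000)/2 = 1.460000
  f(c_1) = f(1.460000) = 6.003736
  f(a) × f(c) < 0, new interval: [-0.250000, 1.460000]
Iteration 2:
  c_2 = (-0.250000 + 1.460000)/2 = 0.605000
  f(c_2) = f(0.605000) = -3.782530
  f(a) × f(c) ≥ 0, new interval: [0.605000, 1.460000]

After 2 iteration(s), the approximation is c_2 = 0.605000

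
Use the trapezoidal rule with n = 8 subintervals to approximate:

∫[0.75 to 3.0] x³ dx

f(x) = x³
a = 0.75, b = 3.0, n = 8
h = (b - a)/n = 0.281250

Trapezoidal rule: (h/2)[f(x₀) + 2f(x₁) + 2f(x₂) + ... + f(xₙ)]

x_0 = 0.7500, f(x_0) = 0.421875, coefficient = 1
x_1 = 1.0312, f(x_1) = 1.096710, coefficient = 2
x_2 = 1.3125, f(x_2) = 2.260986, coefficient = 2
x_3 = 1.5938, f(x_3) = 4.048187, coefficient = 2
x_4 = 1.8750, f(x_4) = 6.591797, coefficient = 2
x_5 = 2.1562, f(x_5) = 10.025299, coefficient = 2
x_6 = 2.4375, f(x_6) = 14.482178, coefficient = 2
x_7 = 2.7188, f(x_7) = 20.095917, coefficient = 2
x_8 = 3.0000, f(x_8) = 27.000000, coefficient = 1

I ≈ (0.281250/2) × 144.624023 = 20.337753
Exact value: 20.170898
Error: 0.166855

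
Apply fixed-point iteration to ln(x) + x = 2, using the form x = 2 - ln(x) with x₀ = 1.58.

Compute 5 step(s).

Equation: ln(x) + x = 2
Fixed-point form: x = 2 - ln(x)
x₀ = 1.58

x_1 = g(1.580000) = 1.542575
x_2 = g(1.542575) = 1.566547
x_3 = g(1.566547) = 1.551126
x_4 = g(1.551126) = 1.561019
x_5 = g(1.561019) = 1.554661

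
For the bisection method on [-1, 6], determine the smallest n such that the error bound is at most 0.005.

We need (b-a)/2^n ≤ 0.005
(6 - (-1))/2^n ≤ 0.005
7/2^n ≤ 0.005
2^n ≥ 1400
n ≥ log₂(1400) = 10.45
n ≥ 11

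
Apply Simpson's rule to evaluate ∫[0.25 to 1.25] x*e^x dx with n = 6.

f(x) = x*e^x
a = 0.25, b = 1.25, n = 6
h = (b - a)/n = 0.166667

Simpson's rule: (h/3)[f(x₀) + 4f(x₁) + 2f(x₂) + ... + f(xₙ)]

x_0 = 0.2500, f(x_0) = 0.321006, coefficient = 1
x_1 = 0.4167, f(x_1) = 0.632040, coefficient = 4
x_2 = 0.5833, f(x_2) = 1.045334, coefficient = 2
x_3 = 0.7500, f(x_3) = 1.587750, coefficient = 4
x_4 = 0.9167, f(x_4) = 2.292528, coefficient = 2
x_5 = 1.0833, f(x_5) = 3.200721, coefficient = 4
x_6 = 1.2500, f(x_6) = 4.362929, coefficient = 1

I ≈ (0.166667/3) × 33.041705 = 1.835650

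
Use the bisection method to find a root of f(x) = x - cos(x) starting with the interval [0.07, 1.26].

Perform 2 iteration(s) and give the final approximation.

f(x) = x - cos(x)
Initial interval: [0.07, 1.26]

Iteration 1:
  c_1 = (0.070000 + 1.260000)/2 = 0.665000
  f(c_1) = f(0.665000) = -0.121917
  f(a) × f(c) ≥ 0, new interval: [0.665000, 1.260000]
Iteration 2:
  c_2 = (0.665000 + 1.260000)/2 = 0.962500
  f(c_2) = f(0.962500) = 0.391030
  f(a) × f(c) < 0, new interval: [0.665000, 0.962500]

After 2 iteration(s), the approximation is c_2 = 0.962500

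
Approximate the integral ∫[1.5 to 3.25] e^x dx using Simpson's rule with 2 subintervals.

f(x) = e^x
a = 1.5, b = 3.25, n = 2
h = (b - a)/n = 0.875000

Simpson's rule: (h/3)[f(x₀) + 4f(x₁) + 2f(x₂) + ... + f(xₙ)]

x_0 = 1.5000, f(x_0) = 4.481689, coefficient = 1
x_1 = 2.3750, f(x_1) = 10.751013, coefficient = 4
x_2 = 3.2500, f(x_2) = 25.790340, coefficient = 1

I ≈ (0.875000/3) × 73.276082 = 21.372191
Exact value: 21.308651
Error: 0.063540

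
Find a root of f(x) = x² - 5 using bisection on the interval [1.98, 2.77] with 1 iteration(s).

f(x) = x² - 5
Initial interval: [1.98, 2.77]

Iteration 1:
  c_1 = (1.980000 + 2.770000)/2 = 2.375000
  f(c_1) = f(2.375000) = 0.640625
  f(a) × f(c) < 0, new interval: [1.980000, 2.375000]

After 1 iteration(s), the approximation is c_1 = 2.375000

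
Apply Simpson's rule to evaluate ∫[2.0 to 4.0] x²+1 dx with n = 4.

f(x) = x²+1
a = 2.0, b = 4.0, n = 4
h = (b - a)/n = 0.500000

Simpson's rule: (h/3)[f(x₀) + 4f(x₁) + 2f(x₂) + ... + f(xₙ)]

x_0 = 2.0000, f(x_0) = 5.000000, coefficient = 1
x_1 = 2.5000, f(x_1) = 7.250000, coefficient = 4
x_2 = 3.0000, f(x_2) = 10.000000, coefficient = 2
x_3 = 3.5000, f(x_3) = 13.250000, coefficient = 4
x_4 = 4.0000, f(x_4) = 17.000000, coefficient = 1

I ≈ (0.500000/3) × 124.000000 = 20.666667
Exact value: 20.666667
Error: 0.000000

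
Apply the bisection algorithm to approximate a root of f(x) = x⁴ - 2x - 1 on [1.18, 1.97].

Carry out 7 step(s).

f(x) = x⁴ - 2x - 1
Initial interval: [1.18, 1.97]

Iteration 1:
  c_1 = (1.180000 + 1.970000)/2 = 1.575000
  f(c_1) = f(1.575000) = 2.003500
  f(a) × f(c) < 0, new interval: [1.180000, 1.575000]
Iteration 2:
  c_2 = (1.180000 + 1.575000)/2 = 1.377500
  f(c_2) = f(1.377500) = -0.154470
  f(a) × f(c) ≥ 0, new interval: [1.377500, 1.575000]
Iteration 3:
  c_3 = (1.377500 + 1.575000)/2 = 1.476250
  f(c_3) = f(1.476250) = 0.796910
  f(a) × f(c) < 0, new interval: [1.377500, 1.476250]
Iteration 4:
  c_4 = (1.377500 + 1.476250)/2 = 1.426875
  f(c_4) = f(1.426875) = 0.291433
  f(a) × f(c) < 0, new interval: [1.377500, 1.426875]
Iteration 5:
  c_5 = (1.377500 + 1.426875)/2 = 1.402187
  f(c_5) = f(1.402187) = 0.061291
  f(a) × f(c) < 0, new interval: [1.377500, 1.402187]
Iteration 6:
  c_6 = (1.377500 + 1.402187)/2 = 1.389844
  f(c_6) = f(1.389844) = -0.048355
  f(a) × f(c) ≥ 0, new interval: [1.389844, 1.402187]
Iteration 7:
  c_7 = (1.389844 + 1.402187)/2 = 1.396016
  f(c_7) = f(1.396016) = 0.006023
  f(a) × f(c) < 0, new interval: [1.389844, 1.396016]

After 7 iteration(s), the approximation is c_7 = 1.396016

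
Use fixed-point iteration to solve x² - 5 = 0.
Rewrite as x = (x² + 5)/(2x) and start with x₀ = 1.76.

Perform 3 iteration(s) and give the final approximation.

Equation: x² - 5 = 0
Fixed-point form: x = (x² + 5)/(2x)
x₀ = 1.76

x_1 = g(1.760000) = 2.300455
x_2 = g(2.300455) = 2.236969
x_3 = g(2.236969) = 2.236068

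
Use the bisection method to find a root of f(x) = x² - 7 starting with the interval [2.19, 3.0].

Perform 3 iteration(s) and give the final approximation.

f(x) = x² - 7
Initial interval: [2.19, 3.0]

Iteration 1:
  c_1 = (2.190000 + 3.000000)/2 = 2.595000
  f(c_1) = f(2.595000) = -0.265975
  f(a) × f(c) ≥ 0, new interval: [2.595000, 3.000000]
Iteration 2:
  c_2 = (2.595000 + 3.000000)/2 = 2.797500
  f(c_2) = f(2.797500) = 0.826006
  f(a) × f(c) < 0, new interval: [2.595000, 2.797500]
Iteration 3:
  c_3 = (2.595000 + 2.797500)/2 = 2.696250
  f(c_3) = f(2.696250) = 0.269764
  f(a) × f(c) < 0, new interval: [2.595000, 2.696250]

After 3 iteration(s), the approximation is c_3 = 2.696250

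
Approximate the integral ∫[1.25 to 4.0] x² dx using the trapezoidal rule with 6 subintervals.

f(x) = x²
a = 1.25, b = 4.0, n = 6
h = (b - a)/n = 0.458333

Trapezoidal rule: (h/2)[f(x₀) + 2f(x₁) + 2f(x₂) + ... + f(xₙ)]

x_0 = 1.2500, f(x_0) = 1.562500, coefficient = 1
x_1 = 1.7083, f(x_1) = 2.918403, coefficient = 2
x_2 = 2.1667, f(x_2) = 4.694444, coefficient = 2
x_3 = 2.6250, f(x_3) = 6.890625, coefficient = 2
x_4 = 3.0833, f(x_4) = 9.506944, coefficient = 2
x_5 = 3.5417, f(x_5) = 12.543403, coefficient = 2
x_6 = 4.0000, f(x_6) = 16.000000, coefficient = 1

I ≈ (0.458333/2) × 90.670139 = 20.778573
Exact value: 20.682292
Error: 0.096282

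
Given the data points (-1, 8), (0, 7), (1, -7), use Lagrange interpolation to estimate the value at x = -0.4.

Lagrange interpolation formula:
P(x) = Σ yᵢ × Lᵢ(x)
where Lᵢ(x) = Π_{j≠i} (x - xⱼ)/(xᵢ - xⱼ)

L_0(-0.4) = (-0.4 - 0)/(-1 - 0) × (-0.4 - 1)/(-1 - 1) = 0.280000
L_1(-0.4) = (-0.4 - (-1))/(0 - (-1)) × (-0.4 - 1)/(0 - 1) = 0.840000
L_2(-0.4) = (-0.4 - (-1))/(1 - (-1)) × (-0.4 - 0)/(1 - 0) = -0.120000

P(-0.4) = 8×L_0(-0.4) + 7×L_1(-0.4) + (-7)×L_2(-0.4)
P(-0.4) = 8.960000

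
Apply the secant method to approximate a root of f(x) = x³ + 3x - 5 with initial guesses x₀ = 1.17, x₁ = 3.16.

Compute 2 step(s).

f(x) = x³ + 3x - 5
x₀ = 1.17, x₁ = 3.16

Secant formula: x_{n+1} = x_n - f(x_n)(x_n - x_{n-1})/(f(x_n) - f(x_{n-1}))

Iteration 1:
  f(1.170000) = 0.111613
  f(3.160000) = 36.034496
  x_2 = 3.160000 - 36.034496×(3.160000 - 1.170000)/(36.034496 - 0.111613)
       = 1.163817
Iteration 2:
  f(3.160000) = 36.034496
  f(1.163817) = 0.067806
  x_3 = 1.163817 - 0.067806×(1.163817 - 3.160000)/(0.067806 - 36.034496)
       = 1.160054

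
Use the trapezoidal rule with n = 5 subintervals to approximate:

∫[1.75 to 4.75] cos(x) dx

f(x) = cos(x)
a = 1.75, b = 4.75, n = 5
h = (b - a)/n = 0.600000

Trapezoidal rule: (h/2)[f(x₀) + 2f(x₁) + 2f(x₂) + ... + f(xₙ)]

x_0 = 1.7500, f(x_0) = -0.178246, coefficient = 1
x_1 = 2.3500, f(x_1) = -0.702713, coefficient = 2
x_2 = 2.9500, f(x_2) = -0.981702, coefficient = 2
x_3 = 3.5500, f(x_3) = -0.917755, coefficient = 2
x_4 = 4.1500, f(x_4) = -0.533209, coefficient = 2
x_5 = 4.7500, f(x_5) = 0.037602, coefficient = 1

I ≈ (0.600000/2) × -6.411401 = -1.923420
Exact value: -1.983279
Error: 0.059858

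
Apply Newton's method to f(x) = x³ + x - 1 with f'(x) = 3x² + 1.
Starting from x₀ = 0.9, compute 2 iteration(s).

f(x) = x³ + x - 1
f'(x) = 3x² + 1
x₀ = 0.9

Newton-Raphson formula: x_{n+1} = x_n - f(x_n)/f'(x_n)

Iteration 1:
  f(0.900000) = 0.629000
  f'(0.900000) = 3.430000
  x_1 = 0.900000 - 0.629000/3.430000 = 0.716618
Iteration 2:
  f(0.716618) = 0.084631
  f'(0.716618) = 2.540624
  x_2 = 0.716618 - 0.084631/2.540624 = 0.683307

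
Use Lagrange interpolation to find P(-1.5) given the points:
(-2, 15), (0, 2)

Lagrange interpolation formula:
P(x) = Σ yᵢ × Lᵢ(x)
where Lᵢ(x) = Π_{j≠i} (x - xⱼ)/(xᵢ - xⱼ)

L_0(-1.5) = (-1.5 - 0)/(-2 - 0) = 0.750000
L_1(-1.5) = (-1.5 - (-2))/(0 - (-2)) = 0.250000

P(-1.5) = 15×L_0(-1.5) + 2×L_1(-1.5)
P(-1.5) = 11.750000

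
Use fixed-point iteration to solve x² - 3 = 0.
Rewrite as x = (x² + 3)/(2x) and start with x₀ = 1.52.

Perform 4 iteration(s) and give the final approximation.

Equation: x² - 3 = 0
Fixed-point form: x = (x² + 3)/(2x)
x₀ = 1.52

x_1 = g(1.520000) = 1.746842
x_2 = g(1.746842) = 1.732113
x_3 = g(1.732113) = 1.732051
x_4 = g(1.732051) = 1.732051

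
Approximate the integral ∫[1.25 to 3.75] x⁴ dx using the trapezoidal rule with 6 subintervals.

f(x) = x⁴
a = 1.25, b = 3.75, n = 6
h = (b - a)/n = 0.416667

Trapezoidal rule: (h/2)[f(x₀) + 2f(x₁) + 2f(x₂) + ... + f(xₙ)]

x_0 = 1.2500, f(x_0) = 2.441406, coefficient = 1
x_1 = 1.6667, f(x_1) = 7.716049, coefficient = 2
x_2 = 2.0833, f(x_2) = 18.838011, coefficient = 2
x_3 = 2.5000, f(x_3) = 39.062500, coefficient = 2
x_4 = 2.9167, f(x_4) = 72.368104, coefficient = 2
x_5 = 3.3333, f(x_5) = 123.456790, coefficient = 2
x_6 = 3.7500, f(x_6) = 197.753906, coefficient = 1

I ≈ (0.416667/2) × 723.078221 = 150.641296
Exact value: 147.705078
Error: 2.936218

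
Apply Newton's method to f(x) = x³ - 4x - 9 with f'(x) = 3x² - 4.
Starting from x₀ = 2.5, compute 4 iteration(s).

f(x) = x³ - 4x - 9
f'(x) = 3x² - 4
x₀ = 2.5

Newton-Raphson formula: x_{n+1} = x_n - f(x_n)/f'(x_n)

Iteration 1:
  f(2.500000) = -3.375000
  f'(2.500000) = 14.750000
  x_1 = 2.500000 - (-3.375000)/14.750000 = 2.728814
Iteration 2:
  f(2.728814) = 0.404647
  f'(2.728814) = 18.339270
  x_2 = 2.728814 - 0.404647/18.339270 = 2.706749
Iteration 3:
  f(2.706749) = 0.003975
  f'(2.706749) = 17.979471
  x_3 = 2.706749 - 0.003975/17.979471 = 2.706528
Iteration 4:
  f(2.706528) = 0.000000
  f'(2.706528) = 17.975881
  x_4 = 2.706528 - 0.000000/17.975881 = 2.706528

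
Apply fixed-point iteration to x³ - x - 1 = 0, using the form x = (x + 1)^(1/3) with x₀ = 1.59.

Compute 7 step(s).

Equation: x³ - x - 1 = 0
Fixed-point form: x = (x + 1)^(1/3)
x₀ = 1.59

x_1 = g(1.590000) = 1.373304
x_2 = g(1.373304) = 1.333883
x_3 = g(1.333883) = 1.326457
x_4 = g(1.326457) = 1.325048
x_5 = g(1.325048) = 1.324781
x_6 = g(1.324781) = 1.324730
x_7 = g(1.324730) = 1.324720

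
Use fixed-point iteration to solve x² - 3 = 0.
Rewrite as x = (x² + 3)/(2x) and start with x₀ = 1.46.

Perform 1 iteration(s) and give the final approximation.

Equation: x² - 3 = 0
Fixed-point form: x = (x² + 3)/(2x)
x₀ = 1.46

x_1 = g(1.460000) = 1.757397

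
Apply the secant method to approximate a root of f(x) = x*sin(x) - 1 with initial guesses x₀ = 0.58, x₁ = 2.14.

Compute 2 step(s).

f(x) = x*sin(x) - 1
x₀ = 0.58, x₁ = 2.14

Secant formula: x_{n+1} = x_n - f(x_n)(x_n - x_{n-1})/(f(x_n) - f(x_{n-1}))

Iteration 1:
  f(0.580000) = -0.682146
  f(2.140000) = 0.802587
  x_2 = 2.140000 - 0.802587×(2.140000 - 0.580000)/(0.802587 - (-0.682146))
       = 1.296727
Iteration 2:
  f(2.140000) = 0.802587
  f(1.296727) = 0.248330
  x_3 = 1.296727 - 0.248330×(1.296727 - 2.140000)/(0.248330 - 0.802587)
       = 0.918907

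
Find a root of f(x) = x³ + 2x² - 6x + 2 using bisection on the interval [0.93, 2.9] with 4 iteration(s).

f(x) = x³ + 2x² - 6x + 2
Initial interval: [0.93, 2.9]

Iteration 1:
  c_1 = (0.930000 + 2.900000)/2 = 1.915000
  f(c_1) = f(1.915000) = 4.867186
  f(a) × f(c) < 0, new interval: [0.930000, 1.915000]
Iteration 2:
  c_2 = (0.930000 + 1.915000)/2 = 1.422500
  f(c_2) = f(1.422500) = 0.390450
  f(a) × f(c) < 0, new interval: [0.930000, 1.422500]
Iteration 3:
  c_3 = (0.930000 + 1.422500)/2 = 1.176250
  f(c_3) = f(1.176250) = -0.662955
  f(a) × f(c) ≥ 0, new interval: [1.176250, 1.422500]
Iteration 4:
  c_4 = (1.176250 + 1.422500)/2 = 1.299375
  f(c_4) = f(1.299375) = -0.225666
  f(a) × f(c) ≥ 0, new interval: [1.299375, 1.422500]

After 4 iteration(s), the approximation is c_4 = 1.299375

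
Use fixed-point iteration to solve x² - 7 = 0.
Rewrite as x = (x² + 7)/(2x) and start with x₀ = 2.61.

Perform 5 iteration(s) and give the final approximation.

Equation: x² - 7 = 0
Fixed-point form: x = (x² + 7)/(2x)
x₀ = 2.61

x_1 = g(2.610000) = 2.645996
x_2 = g(2.645996) = 2.645751
x_3 = g(2.645751) = 2.645751
x_4 = g(2.645751) = 2.645751
x_5 = g(2.645751) = 2.645751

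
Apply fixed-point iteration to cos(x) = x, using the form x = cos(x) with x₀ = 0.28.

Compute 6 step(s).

Equation: cos(x) = x
Fixed-point form: x = cos(x)
x₀ = 0.28

x_1 = g(0.280000) = 0.961055
x_2 = g(0.961055) = 0.572655
x_3 = g(0.572655) = 0.840465
x_4 = g(0.840465) = 0.667116
x_5 = g(0.667116) = 0.785609
x_6 = g(0.785609) = 0.706958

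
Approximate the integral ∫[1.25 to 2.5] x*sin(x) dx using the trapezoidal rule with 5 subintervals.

f(x) = x*sin(x)
a = 1.25, b = 2.5, n = 5
h = (b - a)/n = 0.250000

Trapezoidal rule: (h/2)[f(x₀) + 2f(x₁) + 2f(x₂) + ... + f(xₙ)]

x_0 = 1.2500, f(x_0) = 1.186231, coefficient = 1
x_1 = 1.5000, f(x_1) = 1.496242, coefficient = 2
x_2 = 1.7500, f(x_2) = 1.721975, coefficient = 2
x_3 = 2.0000, f(x_3) = 1.818595, coefficient = 2
x_4 = 2.2500, f(x_4) = 1.750665, coefficient = 2
x_5 = 2.5000, f(x_5) = 1.496180, coefficient = 1

I ≈ (0.250000/2) × 16.257366 = 2.032171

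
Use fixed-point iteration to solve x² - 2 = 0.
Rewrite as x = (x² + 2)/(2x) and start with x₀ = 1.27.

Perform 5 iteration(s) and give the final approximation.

Equation: x² - 2 = 0
Fixed-point form: x = (x² + 2)/(2x)
x₀ = 1.27

x_1 = g(1.270000) = 1.422402
x_2 = g(1.422402) = 1.414237
x_3 = g(1.414237) = 1.414214
x_4 = g(1.414214) = 1.414214
x_5 = g(1.414214) = 1.414214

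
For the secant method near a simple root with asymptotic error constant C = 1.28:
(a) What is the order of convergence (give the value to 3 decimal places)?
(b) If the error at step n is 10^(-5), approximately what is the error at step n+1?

(a) Secant method has superlinear convergence with order φ = (1+√5)/2 ≈ 1.618.
    This means |e_{n+1}| ≈ C|e_n|^1.618.

(b) With |e_n| = 10^(-5) and C = 1.28:
    |e_{n+1}| ≈ 1.28 × (10^(-5))^1.618 = 1.28 × 10^(-8.09)

(a) ≈ 1.618 (golden ratio); (b) |e_{n+1}| ≈ 1.040e-08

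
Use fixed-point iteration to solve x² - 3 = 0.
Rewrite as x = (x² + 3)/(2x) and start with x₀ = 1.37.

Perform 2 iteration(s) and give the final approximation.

Equation: x² - 3 = 0
Fixed-point form: x = (x² + 3)/(2x)
x₀ = 1.37

x_1 = g(1.370000) = 1.779891
x_2 = g(1.779891) = 1.732694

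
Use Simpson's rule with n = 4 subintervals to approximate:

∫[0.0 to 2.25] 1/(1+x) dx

f(x) = 1/(1+x)
a = 0.0, b = 2.25, n = 4
h = (b - a)/n = 0.562500

Simpson's rule: (h/3)[f(x₀) + 4f(x₁) + 2f(x₂) + ... + f(xₙ)]

x_0 = 0.0000, f(x_0) = 1.000000, coefficient = 1
x_1 = 0.5625, f(x_1) = 0.640000, coefficient = 4
x_2 = 1.1250, f(x_2) = 0.470588, coefficient = 2
x_3 = 1.6875, f(x_3) = 0.372093, coefficient = 4
x_4 = 2.2500, f(x_4) = 0.307692, coefficient = 1

I ≈ (0.562500/3) × 6.297241 = 1.180733
Exact value: 1.178655
Error: 0.002078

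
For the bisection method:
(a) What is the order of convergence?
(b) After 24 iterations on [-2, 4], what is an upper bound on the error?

(a) Bisection has linear (order 1) convergence; the error is halved each step.

(b) Error bound = (b-a)/2^n = (4 - (-2))/2^{24}
    = 6/2^{24}

(a) 1 (linear); (b) error ≤ 3.58e-07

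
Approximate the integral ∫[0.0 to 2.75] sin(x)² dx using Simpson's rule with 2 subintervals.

f(x) = sin(x)²
a = 0.0, b = 2.75, n = 2
h = (b - a)/n = 1.375000

Simpson's rule: (h/3)[f(x₀) + 4f(x₁) + 2f(x₂) + ... + f(xₙ)]

x_0 = 0.0000, f(x_0) = 0.000000, coefficient = 1
x_1 = 1.3750, f(x_1) = 0.962151, coefficient = 4
x_2 = 2.7500, f(x_2) = 0.145665, coefficient = 1

I ≈ (1.375000/3) × 3.994270 = 1.830707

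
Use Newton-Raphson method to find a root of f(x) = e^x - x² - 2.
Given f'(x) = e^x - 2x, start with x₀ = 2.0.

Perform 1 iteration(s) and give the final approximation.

f(x) = e^x - x² - 2
f'(x) = e^x - 2x
x₀ = 2.0

Newton-Raphson formula: x_{n+1} = x_n - f(x_n)/f'(x_n)

Iteration 1:
  f(2.000000) = 1.389056
  f'(2.000000) = 3.389056
  x_1 = 2.000000 - 1.389056/3.389056 = 1.590135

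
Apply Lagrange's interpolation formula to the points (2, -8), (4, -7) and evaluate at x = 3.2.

Lagrange interpolation formula:
P(x) = Σ yᵢ × Lᵢ(x)
where Lᵢ(x) = Π_{j≠i} (x - xⱼ)/(xᵢ - xⱼ)

L_0(3.2) = (3.2 - 4)/(2 - 4) = 0.400000
L_1(3.2) = (3.2 - 2)/(4 - 2) = 0.600000

P(3.2) = (-8)×L_0(3.2) + (-7)×L_1(3.2)
P(3.2) = -7.400000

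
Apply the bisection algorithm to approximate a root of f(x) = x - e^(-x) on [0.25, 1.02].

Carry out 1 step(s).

f(x) = x - e^(-x)
Initial interval: [0.25, 1.02]

Iteration 1:
  c_1 = (0.250000 + 1.020000)/2 = 0.635000
  f(c_1) = f(0.635000) = 0.105065
  f(a) × f(c) < 0, new interval: [0.250000, 0.635000]

After 1 iteration(s), the approximation is c_1 = 0.635000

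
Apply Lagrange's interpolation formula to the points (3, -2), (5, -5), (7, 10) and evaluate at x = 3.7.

Lagrange interpolation formula:
P(x) = Σ yᵢ × Lᵢ(x)
where Lᵢ(x) = Π_{j≠i} (x - xⱼ)/(xᵢ - xⱼ)

L_0(3.7) = (3.7 - 5)/(3 - 5) × (3.7 - 7)/(3 - 7) = 0.536250
L_1(3.7) = (3.7 - 3)/(5 - 3) × (3.7 - 7)/(5 - 7) = 0.577500
L_2(3.7) = (3.7 - 3)/(7 - 3) × (3.7 - 5)/(7 - 5) = -0.113750

P(3.7) = (-2)×L_0(3.7) + (-5)×L_1(3.7) + 10×L_2(3.7)
P(3.7) = -5.097500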